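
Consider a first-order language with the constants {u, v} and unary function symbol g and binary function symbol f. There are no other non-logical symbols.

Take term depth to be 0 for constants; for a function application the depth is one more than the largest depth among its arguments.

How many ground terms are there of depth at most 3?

5552

Count level by level. With function symbols g/1, f/2, the terms of depth ≤ k are the 2 constants together with each function applied to depth-≤(k−1) tuples, so N_k = 2 + N_{k-1} + N_{k-1}^2.
N_0 = 2
N_1 = 2 + 2 + 2^2 = 8
N_2 = 2 + 8 + 8^2 = 74
N_3 = 2 + 74 + 74^2 = 5552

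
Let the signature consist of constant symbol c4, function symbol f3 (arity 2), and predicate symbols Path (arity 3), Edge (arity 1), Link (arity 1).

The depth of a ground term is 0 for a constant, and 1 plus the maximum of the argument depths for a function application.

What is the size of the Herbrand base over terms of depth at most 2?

135

First count ground terms of depth ≤ 2.
Count level by level. With function symbols f3/2, the terms of depth ≤ k are the 1 constant together with each function applied to depth-≤(k−1) tuples, so N_k = 1 + N_{k-1}^2.
N_0 = 1
N_1 = 1 + 1^2 = 2
N_2 = 1 + 2^2 = 5
So |H| = 5.
For each predicate symbol, the number of ground atoms is |H| raised to its arity; summing:
  Path: 5^3 = 125;  Edge: 5;  Link: 5
Total ground atoms: 125 + 5 + 5 = 135.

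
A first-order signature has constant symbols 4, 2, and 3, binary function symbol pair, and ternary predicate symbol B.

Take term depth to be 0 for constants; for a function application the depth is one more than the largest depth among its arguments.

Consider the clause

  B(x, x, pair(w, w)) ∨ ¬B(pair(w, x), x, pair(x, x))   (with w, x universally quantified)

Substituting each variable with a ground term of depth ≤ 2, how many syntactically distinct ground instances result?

Ground terms of depth ≤ 2:
  Write N_k for the number of ground terms of depth ≤ k. A term of depth ≤ k is either a constant or a function symbol applied to arguments of depth ≤ k−1, so N_k = 3 + N_{k-1}^2.
  N_0 = 3
  N_1 = 3 + 3^2 = 12
  N_2 = 3 + 12^2 = 147
So there are 147 ground terms available for substitution.
Each of w, x ranges independently over the available ground terms, and distinct assignments produce distinct instances.
Number of ground instances = 147^2 = 21609.

21609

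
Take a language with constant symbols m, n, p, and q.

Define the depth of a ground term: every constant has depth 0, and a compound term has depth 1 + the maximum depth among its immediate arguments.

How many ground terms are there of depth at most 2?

With no function symbols every ground term is a constant, so there are exactly 4 ground terms at every depth bound.
N_0 = 4
N_1 = 4
N_2 = 4
Explicitly: m, n, p, q.

4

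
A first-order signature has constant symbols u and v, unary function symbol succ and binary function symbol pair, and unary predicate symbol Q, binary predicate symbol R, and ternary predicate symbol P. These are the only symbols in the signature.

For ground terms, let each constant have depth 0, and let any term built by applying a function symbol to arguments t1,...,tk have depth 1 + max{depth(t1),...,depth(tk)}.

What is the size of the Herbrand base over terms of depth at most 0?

First count ground terms of depth ≤ 0.
Let N_k = |{terms of depth ≤ k}|. Then N_0 = 2 and N_k = 2 + N_{k-1} + N_{k-1}^2 for k ≥ 1 (one summand per function symbol, arity giving the exponent).
N_0 = 2
Explicitly: u, v.
So |H| = 2.
Each predicate of arity r yields |H|^r ground atoms (one per choice of an r-tuple from H):
  Q: 2;  R: 2^2 = 4;  P: 2^3 = 8
Total ground atoms: 2 + 4 + 8 = 14.

14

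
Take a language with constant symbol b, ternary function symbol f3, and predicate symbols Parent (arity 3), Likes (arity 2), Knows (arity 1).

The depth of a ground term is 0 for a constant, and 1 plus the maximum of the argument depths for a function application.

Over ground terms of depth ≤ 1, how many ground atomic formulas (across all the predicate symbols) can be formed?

First count ground terms of depth ≤ 1.
Write N_k for the number of ground terms of depth ≤ k. A term of depth ≤ k is either a constant or a function symbol applied to arguments of depth ≤ k−1, so N_k = 1 + N_{k-1}^3.
N_0 = 1
N_1 = 1 + 1^3 = 2
So |H| = 2.
Ground atoms are formed by filling each argument slot of a predicate with a term from H, so an r-ary predicate gives |H|^r atoms:
  Parent: 2^3 = 8;  Likes: 2^2 = 4;  Knows: 2
Total ground atoms: 8 + 4 + 2 = 14.

14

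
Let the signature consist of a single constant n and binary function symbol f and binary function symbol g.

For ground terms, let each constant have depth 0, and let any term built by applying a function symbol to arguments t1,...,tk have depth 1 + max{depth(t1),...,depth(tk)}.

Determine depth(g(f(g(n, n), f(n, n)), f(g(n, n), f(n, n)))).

depth(g(n, n)) = 1 + max(0, 0) = 1
depth(f(n, n)) = 1 + max(0, 0) = 1
depth(f(g(n, n), f(n, n))) = 1 + max(1, 1) = 2
depth(g(f(g(n, n), f(n, n)), f(g(n, n), f(n, n)))) = 1 + max(2, 2) = 3

3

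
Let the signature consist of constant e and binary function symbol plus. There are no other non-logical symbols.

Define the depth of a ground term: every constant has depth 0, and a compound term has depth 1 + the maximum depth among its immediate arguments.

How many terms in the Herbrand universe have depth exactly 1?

1

If N_k denotes the number of depth-≤k ground terms, the 1 constant gives N_0 = 1, and each function symbol of arity r contributes N_{k-1}^r new terms at level k: N_k = 1 + N_{k-1}^2.
N_0 = 1
N_1 = 1 + 1^2 = 2
Terms of depth exactly 1: N_1 − N_0 = 2 − 1 = 1.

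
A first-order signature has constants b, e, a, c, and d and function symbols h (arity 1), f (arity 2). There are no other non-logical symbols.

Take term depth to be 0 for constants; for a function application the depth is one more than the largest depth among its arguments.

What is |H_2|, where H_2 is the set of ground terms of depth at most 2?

Count level by level. With function symbols h/1, f/2, the terms of depth ≤ k are the 5 constants together with each function applied to depth-≤(k−1) tuples, so N_k = 5 + N_{k-1} + N_{k-1}^2.
N_0 = 5
N_1 = 5 + 5 + 5^2 = 35
N_2 = 5 + 35 + 35^2 = 1265

1265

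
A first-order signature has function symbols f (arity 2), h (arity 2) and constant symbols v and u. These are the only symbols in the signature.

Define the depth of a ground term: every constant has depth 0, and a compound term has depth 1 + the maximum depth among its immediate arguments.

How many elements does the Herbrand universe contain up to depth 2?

Let N_k count ground terms of depth at most k. Each non-constant term of depth ≤ k is some function symbol applied to depth-≤(k−1) arguments, giving N_k = 2 + N_{k-1}^2 + N_{k-1}^2.
N_0 = 2
N_1 = 2 + 2^2 + 2^2 = 10
N_2 = 2 + 10^2 + 10^2 = 202

202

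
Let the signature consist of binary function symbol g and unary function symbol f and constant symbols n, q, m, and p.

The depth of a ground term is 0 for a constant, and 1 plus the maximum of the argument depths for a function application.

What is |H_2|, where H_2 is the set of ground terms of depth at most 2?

604

Write N_k for the number of ground terms of depth ≤ k. A term of depth ≤ k is either a constant or a function symbol applied to arguments of depth ≤ k−1, so N_k = 4 + N_{k-1}^2 + N_{k-1}.
N_0 = 4
N_1 = 4 + 4^2 + 4 = 24
N_2 = 4 + 24^2 + 24 = 604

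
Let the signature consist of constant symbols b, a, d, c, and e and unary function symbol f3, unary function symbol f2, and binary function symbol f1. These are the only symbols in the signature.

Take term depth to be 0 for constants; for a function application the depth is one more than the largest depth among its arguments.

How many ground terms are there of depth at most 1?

Let N_k = |{terms of depth ≤ k}|. Then N_0 = 5 and N_k = 5 + N_{k-1} + N_{k-1} + N_{k-1}^2 for k ≥ 1 (one summand per function symbol, arity giving the exponent).
N_0 = 5
N_1 = 5 + 5 + 5 + 5^2 = 40

40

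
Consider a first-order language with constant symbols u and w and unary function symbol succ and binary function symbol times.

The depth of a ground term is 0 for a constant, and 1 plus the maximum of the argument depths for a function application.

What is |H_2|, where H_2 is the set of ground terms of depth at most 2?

74

Let N_k = |{terms of depth ≤ k}|. Then N_0 = 2 and N_k = 2 + N_{k-1} + N_{k-1}^2 for k ≥ 1 (one summand per function symbol, arity giving the exponent).
N_0 = 2
N_1 = 2 + 2 + 2^2 = 8
N_2 = 2 + 8 + 8^2 = 74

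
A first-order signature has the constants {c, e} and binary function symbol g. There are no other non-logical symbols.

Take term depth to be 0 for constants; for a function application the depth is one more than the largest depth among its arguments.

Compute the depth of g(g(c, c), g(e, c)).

depth(g(c, c)) = 1 + max(0, 0) = 1
depth(g(e, c)) = 1 + max(0, 0) = 1
depth(g(g(c, c), g(e, c))) = 1 + max(1, 1) = 2

2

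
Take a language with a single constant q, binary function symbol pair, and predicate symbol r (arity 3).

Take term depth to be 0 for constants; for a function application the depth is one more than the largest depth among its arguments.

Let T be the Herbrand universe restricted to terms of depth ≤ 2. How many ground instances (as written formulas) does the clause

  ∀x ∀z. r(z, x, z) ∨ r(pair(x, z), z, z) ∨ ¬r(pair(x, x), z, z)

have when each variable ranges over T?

25

Ground terms of depth ≤ 2:
  If N_k denotes the number of depth-≤k ground terms, the 1 constant gives N_0 = 1, and each function symbol of arity r contributes N_{k-1}^r new terms at level k: N_k = 1 + N_{k-1}^2.
  N_0 = 1
  N_1 = 1 + 1^2 = 2
  N_2 = 1 + 2^2 = 5
So there are 5 ground terms available for substitution.
The clause has 2 distinct variables (x, z), each appearing in the body. In the free term algebra distinct substitutions yield syntactically distinct ground instances.
Number of ground instances = 5^2 = 25.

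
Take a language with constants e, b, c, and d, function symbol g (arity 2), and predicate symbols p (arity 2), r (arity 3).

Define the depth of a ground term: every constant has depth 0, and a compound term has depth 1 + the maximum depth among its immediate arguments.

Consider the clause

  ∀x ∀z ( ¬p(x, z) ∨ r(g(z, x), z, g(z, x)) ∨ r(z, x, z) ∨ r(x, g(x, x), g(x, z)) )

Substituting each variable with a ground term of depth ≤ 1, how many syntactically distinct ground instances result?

Ground terms of depth ≤ 1:
  Let N_k count ground terms of depth at most k. Each non-constant term of depth ≤ k is some function symbol applied to depth-≤(k−1) arguments, giving N_k = 4 + N_{k-1}^2.
  N_0 = 4
  N_1 = 4 + 4^2 = 20
So there are 20 ground terms available for substitution.
There are 2 variables to instantiate (x, z), each occurring in at least one literal, so different choices give different ground instances.
Number of ground instances = 20^2 = 400.

400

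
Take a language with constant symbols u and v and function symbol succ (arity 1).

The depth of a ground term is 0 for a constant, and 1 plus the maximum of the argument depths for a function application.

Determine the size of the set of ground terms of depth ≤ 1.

Let N_k count ground terms of depth at most k. Each non-constant term of depth ≤ k is some function symbol applied to depth-≤(k−1) arguments, giving N_k = 2 + N_{k-1}.
N_0 = 2
N_1 = 2 + 2 = 4

4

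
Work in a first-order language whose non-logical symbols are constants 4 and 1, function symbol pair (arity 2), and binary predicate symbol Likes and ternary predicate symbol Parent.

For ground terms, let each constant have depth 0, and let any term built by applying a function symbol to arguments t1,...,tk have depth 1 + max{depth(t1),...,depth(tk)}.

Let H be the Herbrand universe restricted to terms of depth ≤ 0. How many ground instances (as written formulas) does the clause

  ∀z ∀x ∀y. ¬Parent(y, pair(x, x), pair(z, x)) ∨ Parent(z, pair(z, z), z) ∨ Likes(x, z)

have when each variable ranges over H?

Ground terms of depth ≤ 0:
  Write N_k for the number of ground terms of depth ≤ k. A term of depth ≤ k is either a constant or a function symbol applied to arguments of depth ≤ k−1, so N_k = 2 + N_{k-1}^2.
  N_0 = 2
So there are 2 ground terms available for substitution.
The clause has 3 distinct variables (z, x, y), each appearing in the body. In the free term algebra distinct substitutions yield syntactically distinct ground instances.
Number of ground instances = 2^3 = 8.

8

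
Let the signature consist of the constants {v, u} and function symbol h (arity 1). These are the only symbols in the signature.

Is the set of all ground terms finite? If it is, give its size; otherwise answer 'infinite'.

The signature has at least one function symbol (h, arity 1) and at least one constant (v).
Iterating h gives infinitely many distinct ground terms: v, h(v), h(h(v)), ...
So the Herbrand universe is infinite.

infinite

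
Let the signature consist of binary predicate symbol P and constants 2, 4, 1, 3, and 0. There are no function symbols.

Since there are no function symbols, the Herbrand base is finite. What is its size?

With no function symbols, the Herbrand universe is just the 5 constants.
Ground atoms per predicate: P: 5^2 = 25.
Herbrand base size = 25 = 25.

25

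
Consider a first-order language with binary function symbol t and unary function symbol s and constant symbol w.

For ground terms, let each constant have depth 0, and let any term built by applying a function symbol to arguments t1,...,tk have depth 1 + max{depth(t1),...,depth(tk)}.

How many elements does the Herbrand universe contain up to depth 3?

Let N_k = |{terms of depth ≤ k}|. Then N_0 = 1 and N_k = 1 + N_{k-1}^2 + N_{k-1} for k ≥ 1 (one summand per function symbol, arity giving the exponent).
N_0 = 1
N_1 = 1 + 1^2 + 1 = 3
N_2 = 1 + 3^2 + 3 = 13
N_3 = 1 + 13^2 + 13 = 183

183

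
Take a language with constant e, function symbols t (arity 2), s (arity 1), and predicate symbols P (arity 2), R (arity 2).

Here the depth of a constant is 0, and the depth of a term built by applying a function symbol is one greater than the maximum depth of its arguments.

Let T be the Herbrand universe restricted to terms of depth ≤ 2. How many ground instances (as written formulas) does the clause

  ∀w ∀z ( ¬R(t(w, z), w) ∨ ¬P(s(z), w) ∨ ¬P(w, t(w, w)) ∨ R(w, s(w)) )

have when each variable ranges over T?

Ground terms of depth ≤ 2:
  Count level by level. With function symbols t/2, s/1, the terms of depth ≤ k are the 1 constant together with each function applied to depth-≤(k−1) tuples, so N_k = 1 + N_{k-1}^2 + N_{k-1}.
  N_0 = 1
  N_1 = 1 + 1^2 + 1 = 3
  N_2 = 1 + 3^2 + 3 = 13
So there are 13 ground terms available for substitution.
The body mentions every one of the 2 quantified variables; since ground terms form a free algebra, no two substitutions collapse to the same formula.
Number of ground instances = 13^2 = 169.

169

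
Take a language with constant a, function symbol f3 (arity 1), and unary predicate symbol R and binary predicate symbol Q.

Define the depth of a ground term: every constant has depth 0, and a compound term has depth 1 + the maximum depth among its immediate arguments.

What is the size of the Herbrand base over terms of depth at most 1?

6

First count ground terms of depth ≤ 1.
If N_k denotes the number of depth-≤k ground terms, the 1 constant gives N_0 = 1, and each function symbol of arity r contributes N_{k-1}^r new terms at level k: N_k = 1 + N_{k-1}.
N_0 = 1
N_1 = 1 + 1 = 2
Explicitly: a, f3(a).
So |H| = 2.
Ground atoms are formed by filling each argument slot of a predicate with a term from H, so an r-ary predicate gives |H|^r atoms:
  R: 2;  Q: 2^2 = 4
Total ground atoms: 2 + 4 = 6.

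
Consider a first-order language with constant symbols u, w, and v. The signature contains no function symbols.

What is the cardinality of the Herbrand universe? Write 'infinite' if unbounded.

3

There are no function symbols, so every ground term is one of the 3 constants.
The Herbrand universe is {u, w, v}, which is finite with 3 elements.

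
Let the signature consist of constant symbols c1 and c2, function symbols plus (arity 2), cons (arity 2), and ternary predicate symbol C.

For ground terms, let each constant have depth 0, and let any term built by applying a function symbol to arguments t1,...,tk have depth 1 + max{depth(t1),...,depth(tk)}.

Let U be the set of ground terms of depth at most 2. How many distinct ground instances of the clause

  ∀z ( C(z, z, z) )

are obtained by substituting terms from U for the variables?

Ground terms of depth ≤ 2:
  Count level by level. With function symbols plus/2, cons/2, the terms of depth ≤ k are the 2 constants together with each function applied to depth-≤(k−1) tuples, so N_k = 2 + N_{k-1}^2 + N_{k-1}^2.
  N_0 = 2
  N_1 = 2 + 2^2 + 2^2 = 10
  N_2 = 2 + 10^2 + 10^2 = 202
So there are 202 ground terms available for substitution.
The clause has 1 distinct variable (z), which appears in the body. In the free term algebra distinct substitutions yield syntactically distinct ground instances.
Number of ground instances = 202.

202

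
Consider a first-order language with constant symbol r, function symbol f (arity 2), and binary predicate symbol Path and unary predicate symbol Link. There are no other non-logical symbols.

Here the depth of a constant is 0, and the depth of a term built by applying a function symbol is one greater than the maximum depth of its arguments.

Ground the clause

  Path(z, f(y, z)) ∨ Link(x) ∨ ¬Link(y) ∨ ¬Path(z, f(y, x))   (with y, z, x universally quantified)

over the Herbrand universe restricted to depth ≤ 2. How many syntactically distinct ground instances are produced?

125

Ground terms of depth ≤ 2:
  Let N_k count ground terms of depth at most k. Each non-constant term of depth ≤ k is some function symbol applied to depth-≤(k−1) arguments, giving N_k = 1 + N_{k-1}^2.
  N_0 = 1
  N_1 = 1 + 1^2 = 2
  N_2 = 1 + 2^2 = 5
So there are 5 ground terms available for substitution.
The body mentions every one of the 3 quantified variables; since ground terms form a free algebra, no two substitutions collapse to the same formula.
Number of ground instances = 5^3 = 125.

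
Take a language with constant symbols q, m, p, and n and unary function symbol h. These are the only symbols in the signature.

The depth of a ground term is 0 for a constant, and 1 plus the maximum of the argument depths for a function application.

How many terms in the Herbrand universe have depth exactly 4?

4

Count level by level. With function symbols h/1, the terms of depth ≤ k are the 4 constants together with each function applied to depth-≤(k−1) tuples, so N_k = 4 + N_{k-1}.
N_0 = 4
N_1 = 4 + 4 = 8
N_2 = 4 + 8 = 12
N_3 = 4 + 12 = 16
N_4 = 4 + 16 = 20
Terms of depth exactly 4: N_4 − N_3 = 20 − 16 = 4.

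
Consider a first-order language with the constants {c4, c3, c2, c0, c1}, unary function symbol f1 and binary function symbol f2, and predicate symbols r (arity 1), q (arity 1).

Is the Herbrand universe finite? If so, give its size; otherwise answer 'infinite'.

infinite

The signature has at least one function symbol (f1, arity 1) and at least one constant (c4).
Iterating f1 gives infinitely many distinct ground terms: c4, f1(c4), f1(f1(c4)), ...
So the Herbrand universe is infinite.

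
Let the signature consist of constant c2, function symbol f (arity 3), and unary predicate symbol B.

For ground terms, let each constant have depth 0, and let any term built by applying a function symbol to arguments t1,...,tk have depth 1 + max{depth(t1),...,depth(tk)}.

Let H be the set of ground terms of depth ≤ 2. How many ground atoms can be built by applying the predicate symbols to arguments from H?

9

First count ground terms of depth ≤ 2.
If N_k denotes the number of depth-≤k ground terms, the 1 constant gives N_0 = 1, and each function symbol of arity r contributes N_{k-1}^r new terms at level k: N_k = 1 + N_{k-1}^3.
N_0 = 1
N_1 = 1 + 1^3 = 2
N_2 = 1 + 2^3 = 9
So |H| = 9.
Ground atoms are formed by filling each argument slot of a predicate with a term from H, so an r-ary predicate gives |H|^r atoms:
  B: 9
Total ground atoms: 9.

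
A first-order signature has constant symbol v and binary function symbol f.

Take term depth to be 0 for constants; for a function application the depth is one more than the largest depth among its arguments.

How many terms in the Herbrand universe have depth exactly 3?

Let N_k = |{terms of depth ≤ k}|. Then N_0 = 1 and N_k = 1 + N_{k-1}^2 for k ≥ 1 (one summand per function symbol, arity giving the exponent).
N_0 = 1
N_1 = 1 + 1^2 = 2
N_2 = 1 + 2^2 = 5
N_3 = 1 + 5^2 = 26
Terms of depth exactly 3: N_3 − N_2 = 26 − 5 = 21.

21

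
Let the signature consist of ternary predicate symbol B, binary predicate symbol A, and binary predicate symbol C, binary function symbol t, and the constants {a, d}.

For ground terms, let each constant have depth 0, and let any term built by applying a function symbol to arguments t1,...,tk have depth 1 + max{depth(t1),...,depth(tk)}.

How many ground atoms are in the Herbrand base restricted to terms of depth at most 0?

16

First count ground terms of depth ≤ 0.
Let N_k count ground terms of depth at most k. Each non-constant term of depth ≤ k is some function symbol applied to depth-≤(k−1) arguments, giving N_k = 2 + N_{k-1}^2.
N_0 = 2
Explicitly: a, d.
So |H| = 2.
A ground atom is a predicate applied to a tuple of terms from H, so the count is the sum over predicates of |H|^arity:
  B: 2^3 = 8;  A: 2^2 = 4;  C: 2^2 = 4
Total ground atoms: 8 + 4 + 4 = 16.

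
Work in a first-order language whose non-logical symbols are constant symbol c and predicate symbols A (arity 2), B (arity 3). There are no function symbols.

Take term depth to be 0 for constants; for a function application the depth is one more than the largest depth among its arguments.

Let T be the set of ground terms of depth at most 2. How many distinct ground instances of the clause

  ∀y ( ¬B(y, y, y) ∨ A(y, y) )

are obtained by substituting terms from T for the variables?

Ground terms of depth ≤ 2:
  With no function symbols every ground term is a constant, so there is exactly 1 ground term at every depth bound.
  N_0 = 1
  N_1 = 1
  N_2 = 1
So there is exactly 1 ground term available for substitution.
There is 1 variable to instantiate (y),  occurring in at least one literal, so different choices give different ground instances.
Number of ground instances = 1.

1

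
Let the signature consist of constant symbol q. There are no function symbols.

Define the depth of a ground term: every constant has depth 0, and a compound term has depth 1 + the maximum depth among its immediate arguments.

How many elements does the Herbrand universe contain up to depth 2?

With no function symbols every ground term is a constant, so there is exactly 1 ground term at every depth bound.
N_0 = 1
N_1 = 1
N_2 = 1
Explicitly: q.

1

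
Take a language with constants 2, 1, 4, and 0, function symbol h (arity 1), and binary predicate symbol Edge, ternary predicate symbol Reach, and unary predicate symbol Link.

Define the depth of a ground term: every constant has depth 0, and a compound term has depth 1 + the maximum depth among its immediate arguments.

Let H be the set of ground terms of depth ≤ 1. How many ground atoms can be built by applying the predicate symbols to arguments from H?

First count ground terms of depth ≤ 1.
Count level by level. With function symbols h/1, the terms of depth ≤ k are the 4 constants together with each function applied to depth-≤(k−1) tuples, so N_k = 4 + N_{k-1}.
N_0 = 4
N_1 = 4 + 4 = 8
Explicitly: 2, 1, 4, 0, h(2), h(1), h(4), h(0).
So |H| = 8.
Each predicate of arity r yields |H|^r ground atoms (one per choice of an r-tuple from H):
  Edge: 8^2 = 64;  Reach: 8^3 = 512;  Link: 8
Total ground atoms: 64 + 512 + 8 = 584.

584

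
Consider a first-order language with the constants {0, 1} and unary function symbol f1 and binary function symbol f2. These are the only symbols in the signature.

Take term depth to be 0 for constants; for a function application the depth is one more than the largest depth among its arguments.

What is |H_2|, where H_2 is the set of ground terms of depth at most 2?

Count level by level. With function symbols f1/1, f2/2, the terms of depth ≤ k are the 2 constants together with each function applied to depth-≤(k−1) tuples, so N_k = 2 + N_{k-1} + N_{k-1}^2.
N_0 = 2
N_1 = 2 + 2 + 2^2 = 8
N_2 = 2 + 8 + 8^2 = 74

74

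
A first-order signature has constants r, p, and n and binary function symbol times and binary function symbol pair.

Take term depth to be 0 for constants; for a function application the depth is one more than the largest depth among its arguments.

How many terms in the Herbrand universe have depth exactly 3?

If N_k denotes the number of depth-≤k ground terms, the 3 constants give N_0 = 3, and each function symbol of arity r contributes N_{k-1}^r new terms at level k: N_k = 3 + N_{k-1}^2 + N_{k-1}^2.
N_0 = 3
N_1 = 3 + 3^2 + 3^2 = 21
N_2 = 3 + 21^2 + 21^2 = 885
N_3 = 3 + 885^2 + 885^2 = 1566453
Terms of depth exactly 3: N_3 − N_2 = 1566453 − 885 = 1565568.

1565568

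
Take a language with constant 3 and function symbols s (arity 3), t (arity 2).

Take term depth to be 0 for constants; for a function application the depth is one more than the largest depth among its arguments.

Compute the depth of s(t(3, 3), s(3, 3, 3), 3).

depth(t(3, 3)) = 1 + max(0, 0) = 1
depth(s(3, 3, 3)) = 1 + max(0, 0, 0) = 1
depth(s(t(3, 3), s(3, 3, 3), 3)) = 1 + max(1, 1, 0) = 2

2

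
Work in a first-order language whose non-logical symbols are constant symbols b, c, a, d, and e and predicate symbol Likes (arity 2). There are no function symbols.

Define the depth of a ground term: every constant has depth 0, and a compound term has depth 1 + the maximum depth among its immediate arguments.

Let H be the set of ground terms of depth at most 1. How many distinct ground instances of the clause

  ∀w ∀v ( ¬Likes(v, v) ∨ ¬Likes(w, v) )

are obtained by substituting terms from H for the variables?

25

Ground terms of depth ≤ 1:
  With no function symbols every ground term is a constant, so there are exactly 5 ground terms at every depth bound.
  N_0 = 5
  N_1 = 5
  Explicitly: b, c, a, d, e.
So there are 5 ground terms available for substitution.
Each of w, v ranges independently over the available ground terms, and distinct assignments produce distinct instances.
Number of ground instances = 5^2 = 25.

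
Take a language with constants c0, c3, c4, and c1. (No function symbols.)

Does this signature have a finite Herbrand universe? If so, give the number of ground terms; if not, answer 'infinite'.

There are no function symbols, so every ground term is one of the 4 constants.
The Herbrand universe is {c0, c3, c4, c1}, which is finite with 4 elements.

4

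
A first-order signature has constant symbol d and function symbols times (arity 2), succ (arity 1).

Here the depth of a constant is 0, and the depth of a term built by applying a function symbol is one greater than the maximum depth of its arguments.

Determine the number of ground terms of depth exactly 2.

10

Write N_k for the number of ground terms of depth ≤ k. A term of depth ≤ k is either a constant or a function symbol applied to arguments of depth ≤ k−1, so N_k = 1 + N_{k-1}^2 + N_{k-1}.
N_0 = 1
N_1 = 1 + 1^2 + 1 = 3
N_2 = 1 + 3^2 + 3 = 13
Terms of depth exactly 2: N_2 − N_1 = 13 − 3 = 10.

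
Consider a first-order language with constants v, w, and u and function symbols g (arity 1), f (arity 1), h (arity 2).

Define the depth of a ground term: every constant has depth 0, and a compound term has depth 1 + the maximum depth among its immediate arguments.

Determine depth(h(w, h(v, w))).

depth(h(v, w)) = 1 + max(0, 0) = 1
depth(h(w, h(v, w))) = 1 + max(0, 1) = 2

2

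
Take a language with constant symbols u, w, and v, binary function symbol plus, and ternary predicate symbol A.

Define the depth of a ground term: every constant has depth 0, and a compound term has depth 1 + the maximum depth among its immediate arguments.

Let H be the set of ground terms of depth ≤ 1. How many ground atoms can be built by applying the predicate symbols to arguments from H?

1728

First count ground terms of depth ≤ 1.
Count level by level. With function symbols plus/2, the terms of depth ≤ k are the 3 constants together with each function applied to depth-≤(k−1) tuples, so N_k = 3 + N_{k-1}^2.
N_0 = 3
N_1 = 3 + 3^2 = 12
Explicitly: u, w, v, plus(u, u), plus(u, w), plus(u, v), plus(w, u), plus(w, w), plus(w, v), plus(v, u), plus(v, w), plus(v, v).
So |H| = 12.
Each predicate of arity r yields |H|^r ground atoms (one per choice of an r-tuple from H):
  A: 12^3 = 1728
Total ground atoms: 1728.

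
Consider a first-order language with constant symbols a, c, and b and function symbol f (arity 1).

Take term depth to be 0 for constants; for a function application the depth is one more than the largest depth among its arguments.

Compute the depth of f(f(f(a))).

3

depth(f(a)) = 1 + depth(a) = 1 + 0 = 1
depth(f(f(a))) = 1 + depth(f(a)) = 1 + 1 = 2
depth(f(f(f(a)))) = 1 + depth(f(f(a))) = 1 + 2 = 3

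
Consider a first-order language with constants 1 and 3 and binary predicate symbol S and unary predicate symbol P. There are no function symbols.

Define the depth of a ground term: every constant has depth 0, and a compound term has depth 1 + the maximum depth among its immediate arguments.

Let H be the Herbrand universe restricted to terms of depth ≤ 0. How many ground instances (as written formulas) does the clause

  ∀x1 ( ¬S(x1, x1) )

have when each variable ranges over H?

2

Ground terms of depth ≤ 0:
  With no function symbols every ground term is a constant, so there are exactly 2 ground terms at every depth bound.
  N_0 = 2
  Explicitly: 1, 3.
So there are 2 ground terms available for substitution.
The clause has 1 distinct variable (x1), which appears in the body. In the free term algebra distinct substitutions yield syntactically distinct ground instances.
Number of ground instances = 2.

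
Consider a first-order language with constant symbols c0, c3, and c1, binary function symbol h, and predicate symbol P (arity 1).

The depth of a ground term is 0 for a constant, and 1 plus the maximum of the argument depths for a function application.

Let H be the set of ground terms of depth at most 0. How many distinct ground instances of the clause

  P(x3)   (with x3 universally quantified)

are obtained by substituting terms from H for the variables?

Ground terms of depth ≤ 0:
  Count level by level. With function symbols h/2, the terms of depth ≤ k are the 3 constants together with each function applied to depth-≤(k−1) tuples, so N_k = 3 + N_{k-1}^2.
  N_0 = 3
So there are 3 ground terms available for substitution.
There is 1 variable to instantiate (x3),  occurring in at least one literal, so different choices give different ground instances.
Number of ground instances = 3.

3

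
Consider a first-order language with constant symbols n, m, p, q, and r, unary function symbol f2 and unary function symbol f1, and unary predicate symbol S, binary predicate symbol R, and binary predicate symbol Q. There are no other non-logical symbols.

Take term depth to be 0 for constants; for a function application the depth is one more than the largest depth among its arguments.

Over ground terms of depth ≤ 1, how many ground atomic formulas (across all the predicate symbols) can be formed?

First count ground terms of depth ≤ 1.
If N_k denotes the number of depth-≤k ground terms, the 5 constants give N_0 = 5, and each function symbol of arity r contributes N_{k-1}^r new terms at level k: N_k = 5 + N_{k-1} + N_{k-1}.
N_0 = 5
N_1 = 5 + 5 + 5 = 15
So |H| = 15.
Each predicate of arity r yields |H|^r ground atoms (one per choice of an r-tuple from H):
  S: 15;  R: 15^2 = 225;  Q: 15^2 = 225
Total ground atoms: 15 + 225 + 225 = 465.

465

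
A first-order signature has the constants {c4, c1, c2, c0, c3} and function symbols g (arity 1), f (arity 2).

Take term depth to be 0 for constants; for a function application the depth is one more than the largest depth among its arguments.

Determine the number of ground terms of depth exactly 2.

Count level by level. With function symbols g/1, f/2, the terms of depth ≤ k are the 5 constants together with each function applied to depth-≤(k−1) tuples, so N_k = 5 + N_{k-1} + N_{k-1}^2.
N_0 = 5
N_1 = 5 + 5 + 5^2 = 35
N_2 = 5 + 35 + 35^2 = 1265
Terms of depth exactly 2: N_2 − N_1 = 1265 − 35 = 1230.

1230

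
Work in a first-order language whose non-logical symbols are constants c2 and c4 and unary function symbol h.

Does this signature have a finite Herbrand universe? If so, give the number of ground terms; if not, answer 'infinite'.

infinite

The signature has at least one function symbol (h, arity 1) and at least one constant (c2).
Iterating h gives infinitely many distinct ground terms: c2, h(c2), h(h(c2)), ...
So the Herbrand universe is infinite.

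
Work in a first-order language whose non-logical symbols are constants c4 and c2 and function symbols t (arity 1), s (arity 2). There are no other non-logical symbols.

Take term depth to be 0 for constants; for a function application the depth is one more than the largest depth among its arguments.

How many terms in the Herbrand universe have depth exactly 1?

Count level by level. With function symbols t/1, s/2, the terms of depth ≤ k are the 2 constants together with each function applied to depth-≤(k−1) tuples, so N_k = 2 + N_{k-1} + N_{k-1}^2.
N_0 = 2
N_1 = 2 + 2 + 2^2 = 8
Terms of depth exactly 1: N_1 − N_0 = 8 − 2 = 6.

6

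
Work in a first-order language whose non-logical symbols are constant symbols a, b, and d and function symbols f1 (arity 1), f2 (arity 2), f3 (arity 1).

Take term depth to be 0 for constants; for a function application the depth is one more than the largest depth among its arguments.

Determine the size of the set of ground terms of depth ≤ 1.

Let N_k = |{terms of depth ≤ k}|. Then N_0 = 3 and N_k = 3 + N_{k-1} + N_{k-1}^2 + N_{k-1} for k ≥ 1 (one summand per function symbol, arity giving the exponent).
N_0 = 3
N_1 = 3 + 3 + 3^2 + 3 = 18

18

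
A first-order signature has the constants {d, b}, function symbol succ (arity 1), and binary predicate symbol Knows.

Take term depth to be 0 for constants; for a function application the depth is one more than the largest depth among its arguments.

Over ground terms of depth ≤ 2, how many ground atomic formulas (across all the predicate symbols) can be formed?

First count ground terms of depth ≤ 2.
If N_k denotes the number of depth-≤k ground terms, the 2 constants give N_0 = 2, and each function symbol of arity r contributes N_{k-1}^r new terms at level k: N_k = 2 + N_{k-1}.
N_0 = 2
N_1 = 2 + 2 = 4
N_2 = 2 + 4 = 6
So |H| = 6.
Each predicate of arity r yields |H|^r ground atoms (one per choice of an r-tuple from H):
  Knows: 6^2 = 36
Total ground atoms: 36.

36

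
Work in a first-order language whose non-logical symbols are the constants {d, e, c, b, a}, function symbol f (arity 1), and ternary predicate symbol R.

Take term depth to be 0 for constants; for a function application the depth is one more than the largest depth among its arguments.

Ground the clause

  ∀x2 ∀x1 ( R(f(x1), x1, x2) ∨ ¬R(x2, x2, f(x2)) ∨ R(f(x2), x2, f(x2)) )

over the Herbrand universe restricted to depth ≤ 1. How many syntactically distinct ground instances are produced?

100

Ground terms of depth ≤ 1:
  Let N_k count ground terms of depth at most k. Each non-constant term of depth ≤ k is some function symbol applied to depth-≤(k−1) arguments, giving N_k = 5 + N_{k-1}.
  N_0 = 5
  N_1 = 5 + 5 = 10
  Explicitly: d, e, c, b, a, f(d), f(e), f(c), f(b), f(a).
So there are 10 ground terms available for substitution.
The clause has 2 distinct variables (x2, x1), each appearing in the body. In the free term algebra distinct substitutions yield syntactically distinct ground instances.
Number of ground instances = 10^2 = 100.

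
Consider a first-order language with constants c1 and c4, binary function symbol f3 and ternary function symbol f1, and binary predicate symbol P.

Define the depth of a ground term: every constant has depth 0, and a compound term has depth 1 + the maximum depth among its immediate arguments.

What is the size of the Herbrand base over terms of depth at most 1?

First count ground terms of depth ≤ 1.
Write N_k for the number of ground terms of depth ≤ k. A term of depth ≤ k is either a constant or a function symbol applied to arguments of depth ≤ k−1, so N_k = 2 + N_{k-1}^2 + N_{k-1}^3.
N_0 = 2
N_1 = 2 + 2^2 + 2^3 = 14
So |H| = 14.
Each predicate of arity r yields |H|^r ground atoms (one per choice of an r-tuple from H):
  P: 14^2 = 196
Total ground atoms: 196.

196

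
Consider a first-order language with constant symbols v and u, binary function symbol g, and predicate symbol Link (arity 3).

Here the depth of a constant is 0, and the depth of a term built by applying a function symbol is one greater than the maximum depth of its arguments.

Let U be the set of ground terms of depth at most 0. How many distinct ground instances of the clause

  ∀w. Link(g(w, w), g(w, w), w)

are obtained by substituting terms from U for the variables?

Ground terms of depth ≤ 0:
  If N_k denotes the number of depth-≤k ground terms, the 2 constants give N_0 = 2, and each function symbol of arity r contributes N_{k-1}^r new terms at level k: N_k = 2 + N_{k-1}^2.
  N_0 = 2
  Explicitly: v, u.
So there are 2 ground terms available for substitution.
The body mentions the single quantified variable w; since ground terms form a free algebra, no two substitutions collapse to the same formula.
Number of ground instances = 2.

2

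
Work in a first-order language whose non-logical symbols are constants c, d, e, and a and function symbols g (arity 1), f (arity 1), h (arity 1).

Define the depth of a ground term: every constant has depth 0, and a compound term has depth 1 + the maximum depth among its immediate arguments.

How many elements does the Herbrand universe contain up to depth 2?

Count level by level. With function symbols g/1, f/1, h/1, the terms of depth ≤ k are the 4 constants together with each function applied to depth-≤(k−1) tuples, so N_k = 4 + N_{k-1} + N_{k-1} + N_{k-1}.
N_0 = 4
N_1 = 4 + 4 + 4 + 4 = 16
N_2 = 4 + 16 + 16 + 16 = 52

52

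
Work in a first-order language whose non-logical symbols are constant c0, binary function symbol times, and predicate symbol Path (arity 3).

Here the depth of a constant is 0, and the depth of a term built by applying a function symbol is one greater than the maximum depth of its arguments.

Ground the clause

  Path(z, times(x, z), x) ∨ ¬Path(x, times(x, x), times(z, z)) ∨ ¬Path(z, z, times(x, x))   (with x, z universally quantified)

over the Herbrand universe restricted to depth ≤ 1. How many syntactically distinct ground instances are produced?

Ground terms of depth ≤ 1:
  If N_k denotes the number of depth-≤k ground terms, the 1 constant gives N_0 = 1, and each function symbol of arity r contributes N_{k-1}^r new terms at level k: N_k = 1 + N_{k-1}^2.
  N_0 = 1
  N_1 = 1 + 1^2 = 2
So there are 2 ground terms available for substitution.
Each of x, z ranges independently over the available ground terms, and distinct assignments produce distinct instances.
Number of ground instances = 2^2 = 4.

4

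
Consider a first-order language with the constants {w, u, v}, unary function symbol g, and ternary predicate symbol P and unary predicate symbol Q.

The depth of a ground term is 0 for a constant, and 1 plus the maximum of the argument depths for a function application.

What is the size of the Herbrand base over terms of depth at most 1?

222

First count ground terms of depth ≤ 1.
Let N_k = |{terms of depth ≤ k}|. Then N_0 = 3 and N_k = 3 + N_{k-1} for k ≥ 1 (one summand per function symbol, arity giving the exponent).
N_0 = 3
N_1 = 3 + 3 = 6
Explicitly: w, u, v, g(w), g(u), g(v).
So |H| = 6.
Each predicate of arity r yields |H|^r ground atoms (one per choice of an r-tuple from H):
  P: 6^3 = 216;  Q: 6
Total ground atoms: 216 + 6 = 222.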